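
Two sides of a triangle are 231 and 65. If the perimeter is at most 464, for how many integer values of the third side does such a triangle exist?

Triangle inequality: 166 < x < 296. Perimeter ≤ 464 gives x ≤ 464 − 231 − 65 = 168.
So 166 < x ≤ 168; integers 167 through 168: 2 values.

2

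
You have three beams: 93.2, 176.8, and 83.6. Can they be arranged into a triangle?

No

The two shorter sides sum to 176.8, exactly equal to the longest side 176.8.
That gives only a degenerate (flat) triangle — the inequality must be strict.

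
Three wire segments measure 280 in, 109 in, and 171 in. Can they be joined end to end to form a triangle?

The two shorter sides sum to 280, exactly equal to the longest side 280.
That gives only a degenerate (flat) triangle — the inequality must be strict.

No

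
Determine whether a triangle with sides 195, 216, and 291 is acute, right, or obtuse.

right

Compare the square of the longest side to the sum of squares of the other two: 195² + 216² = 84681 = 291².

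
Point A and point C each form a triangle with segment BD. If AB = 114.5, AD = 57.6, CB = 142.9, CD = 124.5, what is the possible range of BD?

From triangle ABD: |114.5 − 57.6| < BD < 114.5 + 57.6, i.e. 56.9 < BD < 172.1.
From triangle CBD: 18.4 < BD < 267.4.
Both must hold, so BD lies in the intersection.

56.9 < BD < 172.1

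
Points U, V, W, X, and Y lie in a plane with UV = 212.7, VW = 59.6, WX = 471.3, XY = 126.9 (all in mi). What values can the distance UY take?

The maximum is all hops collinear in one direction: 212.7 + 59.6 + 471.3 + 126.9 = 870.5.
The longest hop is 471.3; the others sum to 399.2. Folding the others back against it leaves at least 471.3 − 399.2 = 72.1.

72.1 ≤ UY ≤ 870.5 mi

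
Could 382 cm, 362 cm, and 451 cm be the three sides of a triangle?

Yes

The longest side is 451, and the other two sum to 744.
Since 744 > 451, the triangle inequality holds.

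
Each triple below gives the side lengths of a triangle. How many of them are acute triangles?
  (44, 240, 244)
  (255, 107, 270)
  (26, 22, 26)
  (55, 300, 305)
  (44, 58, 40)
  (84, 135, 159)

3

(44,240,244): 44²+240² = 59536 = 244² → right
(255,107,270): 107²+255² = 76474 > 72900 = 270² → acute
(26,22,26): 22²+26² = 1160 > 676 = 26² → acute
(55,300,305): 55²+300² = 93025 = 305² → right
(44,58,40): 40²+44² = 3536 > 3364 = 58² → acute
(84,135,159): 84²+135² = 25281 = 159² → right
3 of the 6 are acute.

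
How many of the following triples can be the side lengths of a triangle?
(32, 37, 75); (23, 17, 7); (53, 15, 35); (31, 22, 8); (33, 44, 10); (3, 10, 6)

1

(32,37,75): 32+37 ≤ 75 → not valid
(7,17,23): 7+17 > 23 → valid
(15,35,53): 15+35 ≤ 53 → not valid
(8,22,31): 8+22 ≤ 31 → not valid
(10,33,44): 10+33 ≤ 44 → not valid
(3,6,10): 3+6 ≤ 10 → not valid
1 of the 6 triples forms a triangle.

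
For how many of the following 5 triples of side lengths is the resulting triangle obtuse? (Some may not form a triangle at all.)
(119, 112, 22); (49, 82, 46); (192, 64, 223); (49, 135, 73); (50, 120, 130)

(119,112,22): 22²+112² = 13028 < 14161 = 119² → obtuse
(49,82,46): 46²+49² = 4517 < 6724 = 82² → obtuse
(192,64,223): 64²+192² = 40960 < 49729 = 223² → obtuse
(49,135,73): 49+73 ≤ 135, not a triangle
(50,120,130): 50²+120² = 16900 = 130² → right
3 of the 5 are obtuse.

3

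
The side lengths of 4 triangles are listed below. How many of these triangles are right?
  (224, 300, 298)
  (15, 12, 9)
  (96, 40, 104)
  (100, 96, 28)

(224,300,298): 224²+298² = 138980 > 90000 = 300² → acute
(15,12,9): 9²+12² = 225 = 15² → right
(96,40,104): 40²+96² = 10816 = 104² → right
(100,96,28): 28²+96² = 10000 = 100² → right
3 of the 4 are right.

3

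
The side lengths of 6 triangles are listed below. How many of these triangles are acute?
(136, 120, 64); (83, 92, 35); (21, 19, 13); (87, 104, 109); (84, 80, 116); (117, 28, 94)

(136,120,64): 64²+120² = 18496 = 136² → right
(83,92,35): 35²+83² = 8114 < 8464 = 92² → obtuse
(21,19,13): 13²+19² = 530 > 441 = 21² → acute
(87,104,109): 87²+104² = 18385 > 11881 = 109² → acute
(84,80,116): 80²+84² = 13456 = 116² → right
(117,28,94): 28²+94² = 9620 < 13689 = 117² → obtuse
2 of the 6 are acute.

2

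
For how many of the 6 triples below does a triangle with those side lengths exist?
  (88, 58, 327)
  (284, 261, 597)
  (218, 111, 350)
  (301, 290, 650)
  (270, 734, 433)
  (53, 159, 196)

(58,88,327): 58+88 ≤ 327 → not valid
(261,284,597): 261+284 ≤ 597 → not valid
(111,218,350): 111+218 ≤ 350 → not valid
(290,301,650): 290+301 ≤ 650 → not valid
(270,433,734): 270+433 ≤ 734 → not valid
(53,159,196): 53+159 > 196 → valid
1 of the 6 triples forms a triangle.

1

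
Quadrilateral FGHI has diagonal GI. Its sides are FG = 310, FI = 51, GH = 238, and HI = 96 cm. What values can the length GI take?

From triangle FGI: |310 − 51| < GI < 310 + 51, i.e. 259 < GI < 361.
From triangle HGI: 142 < GI < 334.
Both must hold, so GI lies in the intersection.

259 < GI < 334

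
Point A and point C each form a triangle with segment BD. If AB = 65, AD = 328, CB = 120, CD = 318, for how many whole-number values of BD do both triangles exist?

From triangle ABD: 263 < BD < 393.
From triangle CBD: 198 < BD < 438.
Intersection: 263 < BD < 393, so integers 264 through 392: 129 values.

129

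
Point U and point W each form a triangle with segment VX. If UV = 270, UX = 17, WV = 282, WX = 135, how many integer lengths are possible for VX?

33

From triangle UVX: 253 < VX < 287.
From triangle WVX: 147 < VX < 417.
Intersection: 253 < VX < 287, so integers 254 through 286: 33 values.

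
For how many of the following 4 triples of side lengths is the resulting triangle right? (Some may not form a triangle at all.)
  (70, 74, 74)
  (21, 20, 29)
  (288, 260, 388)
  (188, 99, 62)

2

(70,74,74): 70²+74² = 10376 > 5476 = 74² → acute
(21,20,29): 20²+21² = 841 = 29² → right
(288,260,388): 260²+288² = 150544 = 388² → right
(188,99,62): 62+99 ≤ 188, not a triangle
2 of the 4 are right.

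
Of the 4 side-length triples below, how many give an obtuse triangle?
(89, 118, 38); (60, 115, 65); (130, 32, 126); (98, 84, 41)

(89,118,38): 38²+89² = 9365 < 13924 = 118² → obtuse
(60,115,65): 60²+65² = 7825 < 13225 = 115² → obtuse
(130,32,126): 32²+126² = 16900 = 130² → right
(98,84,41): 41²+84² = 8737 < 9604 = 98² → obtuse
3 of the 4 are obtuse.

3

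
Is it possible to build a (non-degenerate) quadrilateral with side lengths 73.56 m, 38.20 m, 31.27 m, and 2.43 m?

For a quadrilateral, each side must be shorter than the sum of the others.
Here the longest side is 73.56, but the remaining 3 sides sum to only 71.90.

No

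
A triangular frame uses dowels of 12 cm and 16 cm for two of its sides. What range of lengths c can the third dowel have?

By the triangle inequality, c must be less than 12 + 16 = 28 and greater than |12 − 16| = 4.

4 < c < 28 (cm)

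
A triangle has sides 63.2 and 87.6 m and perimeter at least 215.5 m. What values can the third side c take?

64.7 ≤ c < 150.8

Triangle inequality alone gives 24.4 < c < 150.8.
The perimeter condition gives c ≥ 215.5 − 63.2 − 87.6 = 64.7.
Intersecting the two: 64.7 ≤ c < 150.8.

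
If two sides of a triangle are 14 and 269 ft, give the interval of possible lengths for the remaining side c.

255 < c < 283

By the triangle inequality, c must be less than 14 + 269 = 283 and greater than |14 − 269| = 255.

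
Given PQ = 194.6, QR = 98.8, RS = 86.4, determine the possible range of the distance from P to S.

9.4 ≤ PS ≤ 379.8

The maximum is all hops collinear in one direction: 194.6 + 98.8 + 86.4 = 379.8.
The longest hop is 194.6; the others sum to 185.2. Folding the others back against it leaves at least 194.6 − 185.2 = 9.4.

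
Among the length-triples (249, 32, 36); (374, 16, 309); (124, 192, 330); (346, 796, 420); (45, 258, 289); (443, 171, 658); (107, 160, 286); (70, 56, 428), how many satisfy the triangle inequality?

(32,36,249): 32+36 ≤ 249 → not valid
(16,309,374): 16+309 ≤ 374 → not valid
(124,192,330): 124+192 ≤ 330 → not valid
(346,420,796): 346+420 ≤ 796 → not valid
(45,258,289): 45+258 > 289 → valid
(171,443,658): 171+443 ≤ 658 → not valid
(107,160,286): 107+160 ≤ 286 → not valid
(56,70,428): 56+70 ≤ 428 → not valid
1 of the 8 triples forms a triangle.

1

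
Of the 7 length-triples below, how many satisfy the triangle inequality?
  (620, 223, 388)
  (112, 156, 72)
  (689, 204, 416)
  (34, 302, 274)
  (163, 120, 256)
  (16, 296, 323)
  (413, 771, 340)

(223,388,620): 223+388 ≤ 620 → not valid
(72,112,156): 72+112 > 156 → valid
(204,416,689): 204+416 ≤ 689 → not valid
(34,274,302): 34+274 > 302 → valid
(120,163,256): 120+163 > 256 → valid
(16,296,323): 16+296 ≤ 323 → not valid
(340,413,771): 340+413 ≤ 771 → not valid
3 of the 7 triples form a triangle.

3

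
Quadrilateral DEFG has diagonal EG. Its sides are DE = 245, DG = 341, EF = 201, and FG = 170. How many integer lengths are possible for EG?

From triangle DEG: 96 < EG < 586.
From triangle FEG: 31 < EG < 371.
Intersection: 96 < EG < 371, so integers 97 through 370: 274 values.

274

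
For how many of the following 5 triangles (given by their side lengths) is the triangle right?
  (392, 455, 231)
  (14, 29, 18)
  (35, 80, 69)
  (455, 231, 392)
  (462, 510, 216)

3

(392,455,231): 231²+392² = 207025 = 455² → right
(14,29,18): 14²+18² = 520 < 841 = 29² → obtuse
(35,80,69): 35²+69² = 5986 < 6400 = 80² → obtuse
(455,231,392): 231²+392² = 207025 = 455² → right
(462,510,216): 216²+462² = 260100 = 510² → right
3 of the 5 are right.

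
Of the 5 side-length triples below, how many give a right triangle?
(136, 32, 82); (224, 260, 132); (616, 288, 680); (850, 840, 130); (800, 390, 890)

4

(136,32,82): 32+82 ≤ 136, not a triangle
(224,260,132): 132²+224² = 67600 = 260² → right
(616,288,680): 288²+616² = 462400 = 680² → right
(850,840,130): 130²+840² = 722500 = 850² → right
(800,390,890): 390²+800² = 792100 = 890² → right
4 of the 5 are right.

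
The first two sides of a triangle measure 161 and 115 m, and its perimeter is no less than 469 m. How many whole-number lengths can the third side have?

83

Triangle inequality: 46 < x < 276. Perimeter ≥ 469 gives x ≥ 469 − 161 − 115 = 193.
So 193 ≤ x < 276; integers 193 through 275: 83 values.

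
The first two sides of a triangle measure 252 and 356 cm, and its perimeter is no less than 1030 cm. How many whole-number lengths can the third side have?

Triangle inequality: 104 < x < 608. Perimeter ≥ 1030 gives x ≥ 1030 − 252 − 356 = 422.
So 422 ≤ x < 608; integers 422 through 607: 186 values.

186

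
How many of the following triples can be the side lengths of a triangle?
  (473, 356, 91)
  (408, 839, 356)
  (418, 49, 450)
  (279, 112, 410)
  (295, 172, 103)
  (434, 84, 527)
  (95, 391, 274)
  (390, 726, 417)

2

(91,356,473): 91+356 ≤ 473 → not valid
(356,408,839): 356+408 ≤ 839 → not valid
(49,418,450): 49+418 > 450 → valid
(112,279,410): 112+279 ≤ 410 → not valid
(103,172,295): 103+172 ≤ 295 → not valid
(84,434,527): 84+434 ≤ 527 → not valid
(95,274,391): 95+274 ≤ 391 → not valid
(390,417,726): 390+417 > 726 → valid
2 of the 8 triples form a triangle.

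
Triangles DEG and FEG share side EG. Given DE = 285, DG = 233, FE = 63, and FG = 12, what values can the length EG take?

52 < EG < 75

From triangle DEG: |285 − 233| < EG < 285 + 233, i.e. 52 < EG < 518.
From triangle FEG: 51 < EG < 75.
Both must hold, so EG lies in the intersection.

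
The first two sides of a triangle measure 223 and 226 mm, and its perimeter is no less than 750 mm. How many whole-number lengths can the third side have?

148

Triangle inequality: 3 < x < 449. Perimeter ≥ 750 gives x ≥ 750 − 223 − 226 = 301.
So 301 ≤ x < 449; integers 301 through 448: 148 values.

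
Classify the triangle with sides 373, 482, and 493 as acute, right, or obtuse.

Compare the square of the longest side to the sum of squares of the other two: 373² + 482² = 371453 > 243049 = 493².

acute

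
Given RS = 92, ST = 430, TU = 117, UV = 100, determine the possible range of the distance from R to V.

121 ≤ RV ≤ 739

The maximum is all hops collinear in one direction: 92 + 430 + 117 + 100 = 739.
The longest hop is 430; the others sum to 309. Folding the others back against it leaves at least 430 − 309 = 121.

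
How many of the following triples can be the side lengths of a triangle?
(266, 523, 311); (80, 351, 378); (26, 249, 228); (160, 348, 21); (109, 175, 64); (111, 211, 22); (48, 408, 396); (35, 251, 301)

4

(266,311,523): 266+311 > 523 → valid
(80,351,378): 80+351 > 378 → valid
(26,228,249): 26+228 > 249 → valid
(21,160,348): 21+160 ≤ 348 → not valid
(64,109,175): 64+109 ≤ 175 → not valid
(22,111,211): 22+111 ≤ 211 → not valid
(48,396,408): 48+396 > 408 → valid
(35,251,301): 35+251 ≤ 301 → not valid
4 of the 8 triples form a triangle.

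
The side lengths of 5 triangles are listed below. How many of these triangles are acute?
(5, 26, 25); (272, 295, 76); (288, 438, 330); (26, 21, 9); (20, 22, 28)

(5,26,25): 5²+25² = 650 < 676 = 26² → obtuse
(272,295,76): 76²+272² = 79760 < 87025 = 295² → obtuse
(288,438,330): 288²+330² = 191844 = 438² → right
(26,21,9): 9²+21² = 522 < 676 = 26² → obtuse
(20,22,28): 20²+22² = 884 > 784 = 28² → acute
1 of the 5 is acute.

1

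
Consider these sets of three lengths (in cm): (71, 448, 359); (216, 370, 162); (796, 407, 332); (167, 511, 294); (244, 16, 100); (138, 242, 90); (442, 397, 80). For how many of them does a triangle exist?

2

(71,359,448): 71+359 ≤ 448 → not valid
(162,216,370): 162+216 > 370 → valid
(332,407,796): 332+407 ≤ 796 → not valid
(167,294,511): 167+294 ≤ 511 → not valid
(16,100,244): 16+100 ≤ 244 → not valid
(90,138,242): 90+138 ≤ 242 → not valid
(80,397,442): 80+397 > 442 → valid
2 of the 7 triples form a triangle.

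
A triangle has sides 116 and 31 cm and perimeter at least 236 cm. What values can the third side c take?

Triangle inequality alone gives 85 < c < 147.
The perimeter condition gives c ≥ 236 − 116 − 31 = 89.
Intersecting the two: 89 ≤ c < 147.

89 ≤ c < 147 cm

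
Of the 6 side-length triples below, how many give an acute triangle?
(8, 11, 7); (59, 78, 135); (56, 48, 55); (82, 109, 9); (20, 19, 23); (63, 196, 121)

2

(8,11,7): 7²+8² = 113 < 121 = 11² → obtuse
(59,78,135): 59²+78² = 9565 < 18225 = 135² → obtuse
(56,48,55): 48²+55² = 5329 > 3136 = 56² → acute
(82,109,9): 9+82 ≤ 109, not a triangle
(20,19,23): 19²+20² = 761 > 529 = 23² → acute
(63,196,121): 63+121 ≤ 196, not a triangle
2 of the 6 are acute.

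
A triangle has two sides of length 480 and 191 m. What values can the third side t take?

289 < t < 671 (m)

By the triangle inequality, t must be less than 480 + 191 = 671 and greater than |480 − 191| = 289.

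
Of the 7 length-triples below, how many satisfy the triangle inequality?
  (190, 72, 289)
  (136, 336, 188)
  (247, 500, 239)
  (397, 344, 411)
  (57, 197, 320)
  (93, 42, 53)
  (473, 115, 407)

(72,190,289): 72+190 ≤ 289 → not valid
(136,188,336): 136+188 ≤ 336 → not valid
(239,247,500): 239+247 ≤ 500 → not valid
(344,397,411): 344+397 > 411 → valid
(57,197,320): 57+197 ≤ 320 → not valid
(42,53,93): 42+53 > 93 → valid
(115,407,473): 115+407 > 473 → valid
3 of the 7 triples form a triangle.

3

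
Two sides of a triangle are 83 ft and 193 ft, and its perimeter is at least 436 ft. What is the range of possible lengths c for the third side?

160 ≤ c < 276 ft

Triangle inequality alone gives 110 < c < 276.
The perimeter condition gives c ≥ 436 − 83 − 193 = 160.
Intersecting the two: 160 ≤ c < 276.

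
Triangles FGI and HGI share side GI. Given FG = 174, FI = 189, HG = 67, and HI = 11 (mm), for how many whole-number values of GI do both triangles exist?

From triangle FGI: 15 < GI < 363.
From triangle HGI: 56 < GI < 78.
Intersection: 56 < GI < 78, so integers 57 through 77: 21 values.

21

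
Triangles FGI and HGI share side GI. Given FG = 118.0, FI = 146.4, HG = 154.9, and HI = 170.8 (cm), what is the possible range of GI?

From triangle FGI: |118.0 − 146.4| < GI < 118.0 + 146.4, i.e. 28.4 < GI < 264.4.
From triangle HGI: 15.9 < GI < 325.7.
Both must hold, so GI lies in the intersection.

28.4 < GI < 264.4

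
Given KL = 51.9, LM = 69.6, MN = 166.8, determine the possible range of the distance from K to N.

The maximum is all hops collinear in one direction: 51.9 + 69.6 + 166.8 = 288.3.
The longest hop is 166.8; the others sum to 121.5. Folding the others back against it leaves at least 166.8 − 121.5 = 45.3.

45.3 ≤ KN ≤ 288.3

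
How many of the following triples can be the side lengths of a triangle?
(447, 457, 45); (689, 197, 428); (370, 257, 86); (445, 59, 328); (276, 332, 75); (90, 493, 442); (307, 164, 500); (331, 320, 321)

(45,447,457): 45+447 > 457 → valid
(197,428,689): 197+428 ≤ 689 → not valid
(86,257,370): 86+257 ≤ 370 → not valid
(59,328,445): 59+328 ≤ 445 → not valid
(75,276,332): 75+276 > 332 → valid
(90,442,493): 90+442 > 493 → valid
(164,307,500): 164+307 ≤ 500 → not valid
(320,321,331): 320+321 > 331 → valid
4 of the 8 triples form a triangle.

4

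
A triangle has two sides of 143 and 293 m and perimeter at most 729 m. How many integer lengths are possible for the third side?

143

Triangle inequality: 150 < x < 436. Perimeter ≤ 729 gives x ≤ 729 − 143 − 293 = 293.
So 150 < x ≤ 293; integers 151 through 293: 143 values.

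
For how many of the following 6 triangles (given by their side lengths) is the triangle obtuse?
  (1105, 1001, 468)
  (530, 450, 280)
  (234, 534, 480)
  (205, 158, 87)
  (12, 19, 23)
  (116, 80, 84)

2

(1105,1001,468): 468²+1001² = 1221025 = 1105² → right
(530,450,280): 280²+450² = 280900 = 530² → right
(234,534,480): 234²+480² = 285156 = 534² → right
(205,158,87): 87²+158² = 32533 < 42025 = 205² → obtuse
(12,19,23): 12²+19² = 505 < 529 = 23² → obtuse
(116,80,84): 80²+84² = 13456 = 116² → right
2 of the 6 are obtuse.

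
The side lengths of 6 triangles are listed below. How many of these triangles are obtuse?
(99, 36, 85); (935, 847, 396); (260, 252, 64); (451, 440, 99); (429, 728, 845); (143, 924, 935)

(99,36,85): 36²+85² = 8521 < 9801 = 99² → obtuse
(935,847,396): 396²+847² = 874225 = 935² → right
(260,252,64): 64²+252² = 67600 = 260² → right
(451,440,99): 99²+440² = 203401 = 451² → right
(429,728,845): 429²+728² = 714025 = 845² → right
(143,924,935): 143²+924² = 874225 = 935² → right
1 of the 6 is obtuse.

1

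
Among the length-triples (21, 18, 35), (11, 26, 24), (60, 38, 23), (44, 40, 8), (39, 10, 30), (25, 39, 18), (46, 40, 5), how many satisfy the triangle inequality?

(18,21,35): 18+21 > 35 → valid
(11,24,26): 11+24 > 26 → valid
(23,38,60): 23+38 > 60 → valid
(8,40,44): 8+40 > 44 → valid
(10,30,39): 10+30 > 39 → valid
(18,25,39): 18+25 > 39 → valid
(5,40,46): 5+40 ≤ 46 → not valid
6 of the 7 triples form a triangle.

6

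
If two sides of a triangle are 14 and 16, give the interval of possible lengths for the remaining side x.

2 < x < 30

By the triangle inequality, x must be less than 14 + 16 = 30 and greater than |14 − 16| = 2.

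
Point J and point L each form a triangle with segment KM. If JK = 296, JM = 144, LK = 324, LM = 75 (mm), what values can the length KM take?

249 < KM < 399

From triangle JKM: |296 − 144| < KM < 296 + 144, i.e. 152 < KM < 440.
From triangle LKM: 249 < KM < 399.
Both must hold, so KM lies in the intersection.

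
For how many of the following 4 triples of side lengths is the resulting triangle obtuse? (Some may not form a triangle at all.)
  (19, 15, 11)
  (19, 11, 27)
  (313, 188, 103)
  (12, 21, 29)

3

(19,15,11): 11²+15² = 346 < 361 = 19² → obtuse
(19,11,27): 11²+19² = 482 < 729 = 27² → obtuse
(313,188,103): 103+188 ≤ 313, not a triangle
(12,21,29): 12²+21² = 585 < 841 = 29² → obtuse
3 of the 4 are obtuse.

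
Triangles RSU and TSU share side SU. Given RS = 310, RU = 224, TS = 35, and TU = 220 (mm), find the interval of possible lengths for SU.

185 < SU < 255

From triangle RSU: |310 − 224| < SU < 310 + 224, i.e. 86 < SU < 534.
From triangle TSU: 185 < SU < 255.
Both must hold, so SU lies in the intersection.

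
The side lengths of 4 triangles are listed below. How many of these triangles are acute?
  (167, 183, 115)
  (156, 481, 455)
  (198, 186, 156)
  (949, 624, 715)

(167,183,115): 115²+167² = 41114 > 33489 = 183² → acute
(156,481,455): 156²+455² = 231361 = 481² → right
(198,186,156): 156²+186² = 58932 > 39204 = 198² → acute
(949,624,715): 624²+715² = 900601 = 949² → right
2 of the 4 are acute.

2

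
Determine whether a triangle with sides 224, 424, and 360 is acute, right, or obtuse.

right

Compare the square of the longest side to the sum of squares of the other two: 224² + 360² = 179776 = 424².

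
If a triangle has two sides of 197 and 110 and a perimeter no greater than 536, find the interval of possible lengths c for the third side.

87 < c ≤ 229

Triangle inequality alone gives 87 < c < 307.
The perimeter condition gives c ≤ 536 − 197 − 110 = 229.
Intersecting the two: 87 < c ≤ 229.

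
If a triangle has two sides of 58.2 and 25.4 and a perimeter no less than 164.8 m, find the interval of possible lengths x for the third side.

81.2 ≤ x < 83.6

Triangle inequality alone gives 32.8 < x < 83.6.
The perimeter condition gives x ≥ 164.8 − 58.2 − 25.4 = 81.2.
Intersecting the two: 81.2 ≤ x < 83.6.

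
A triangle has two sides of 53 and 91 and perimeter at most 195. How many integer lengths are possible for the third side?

Triangle inequality: 38 < x < 144. Perimeter ≤ 195 gives x ≤ 195 − 53 − 91 = 51.
So 38 < x ≤ 51; integers 39 through 51: 13 values.

13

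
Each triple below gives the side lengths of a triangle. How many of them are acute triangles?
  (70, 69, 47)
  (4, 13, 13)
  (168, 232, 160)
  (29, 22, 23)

(70,69,47): 47²+69² = 6970 > 4900 = 70² → acute
(4,13,13): 4²+13² = 185 > 169 = 13² → acute
(168,232,160): 160²+168² = 53824 = 232² → right
(29,22,23): 22²+23² = 1013 > 841 = 29² → acute
3 of the 4 are acute.

3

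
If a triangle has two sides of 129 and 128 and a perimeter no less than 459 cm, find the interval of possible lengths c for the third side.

202 ≤ c < 257

Triangle inequality alone gives 1 < c < 257.
The perimeter condition gives c ≥ 459 − 129 − 128 = 202.
Intersecting the two: 202 ≤ c < 257.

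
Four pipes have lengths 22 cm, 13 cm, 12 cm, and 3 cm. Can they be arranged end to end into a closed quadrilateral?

A quadrilateral exists iff every side is shorter than the sum of the others — equivalently, the longest side is less than the sum of the rest.
Longest side 22 < 28 (sum of the remaining 3), so yes.

Yes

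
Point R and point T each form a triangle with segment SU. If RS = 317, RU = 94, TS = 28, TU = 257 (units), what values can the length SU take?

From triangle RSU: |317 − 94| < SU < 317 + 94, i.e. 223 < SU < 411.
From triangle TSU: 229 < SU < 285.
Both must hold, so SU lies in the intersection.

229 < SU < 285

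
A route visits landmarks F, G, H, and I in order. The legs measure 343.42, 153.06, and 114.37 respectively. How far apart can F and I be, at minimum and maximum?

The maximum is all hops collinear in one direction: 343.42 + 153.06 + 114.37 = 610.85.
The longest hop is 343.42; the others sum to 267.43. Folding the others back against it leaves at least 343.42 − 267.43 = 75.99.

75.99 ≤ FI ≤ 610.85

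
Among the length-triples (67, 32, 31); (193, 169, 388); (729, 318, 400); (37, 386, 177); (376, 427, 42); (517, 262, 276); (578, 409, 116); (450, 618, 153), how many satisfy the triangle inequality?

(31,32,67): 31+32 ≤ 67 → not valid
(169,193,388): 169+193 ≤ 388 → not valid
(318,400,729): 318+400 ≤ 729 → not valid
(37,177,386): 37+177 ≤ 386 → not valid
(42,376,427): 42+376 ≤ 427 → not valid
(262,276,517): 262+276 > 517 → valid
(116,409,578): 116+409 ≤ 578 → not valid
(153,450,618): 153+450 ≤ 618 → not valid
1 of the 8 triples forms a triangle.

1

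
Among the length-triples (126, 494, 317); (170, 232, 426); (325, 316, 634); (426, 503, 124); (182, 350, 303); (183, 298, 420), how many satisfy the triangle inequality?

4

(126,317,494): 126+317 ≤ 494 → not valid
(170,232,426): 170+232 ≤ 426 → not valid
(316,325,634): 316+325 > 634 → valid
(124,426,503): 124+426 > 503 → valid
(182,303,350): 182+303 > 350 → valid
(183,298,420): 183+298 > 420 → valid
4 of the 6 triples form a triangle.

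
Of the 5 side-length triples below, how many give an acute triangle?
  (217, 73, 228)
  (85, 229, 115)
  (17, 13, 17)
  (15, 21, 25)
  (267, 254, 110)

4

(217,73,228): 73²+217² = 52418 > 51984 = 228² → acute
(85,229,115): 85+115 ≤ 229, not a triangle
(17,13,17): 13²+17² = 458 > 289 = 17² → acute
(15,21,25): 15²+21² = 666 > 625 = 25² → acute
(267,254,110): 110²+254² = 76616 > 71289 = 267² → acute
4 of the 5 are acute.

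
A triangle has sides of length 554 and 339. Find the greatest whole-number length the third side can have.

892

The third side must be strictly less than 554 + 339 = 893.
The largest integer below 893 is 892.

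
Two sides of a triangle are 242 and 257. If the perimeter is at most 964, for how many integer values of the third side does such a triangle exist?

450

Triangle inequality: 15 < x < 499. Perimeter ≤ 964 gives x ≤ 964 − 242 − 257 = 465.
So 15 < x ≤ 465; integers 16 through 465: 450 values.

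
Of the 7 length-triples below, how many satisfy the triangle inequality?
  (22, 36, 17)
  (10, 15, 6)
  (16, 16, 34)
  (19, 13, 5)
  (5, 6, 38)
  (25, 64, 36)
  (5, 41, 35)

(17,22,36): 17+22 > 36 → valid
(6,10,15): 6+10 > 15 → valid
(16,16,34): 16+16 ≤ 34 → not valid
(5,13,19): 5+13 ≤ 19 → not valid
(5,6,38): 5+6 ≤ 38 → not valid
(25,36,64): 25+36 ≤ 64 → not valid
(5,35,41): 5+35 ≤ 41 → not valid
2 of the 7 triples form a triangle.

2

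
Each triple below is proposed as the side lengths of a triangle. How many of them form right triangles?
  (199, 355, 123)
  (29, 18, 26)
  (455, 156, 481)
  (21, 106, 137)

(199,355,123): 123+199 ≤ 355, not a triangle
(29,18,26): 18²+26² = 1000 > 841 = 29² → acute
(455,156,481): 156²+455² = 231361 = 481² → right
(21,106,137): 21+106 ≤ 137, not a triangle
1 of the 4 is right.

1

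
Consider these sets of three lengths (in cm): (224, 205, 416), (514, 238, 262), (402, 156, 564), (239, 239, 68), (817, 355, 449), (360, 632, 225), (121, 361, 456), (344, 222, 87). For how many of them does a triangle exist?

(205,224,416): 205+224 > 416 → valid
(238,262,514): 238+262 ≤ 514 → not valid
(156,402,564): 156+402 ≤ 564 → not valid
(68,239,239): 68+239 > 239 → valid
(355,449,817): 355+449 ≤ 817 → not valid
(225,360,632): 225+360 ≤ 632 → not valid
(121,361,456): 121+361 > 456 → valid
(87,222,344): 87+222 ≤ 344 → not valid
3 of the 8 triples form a triangle.

3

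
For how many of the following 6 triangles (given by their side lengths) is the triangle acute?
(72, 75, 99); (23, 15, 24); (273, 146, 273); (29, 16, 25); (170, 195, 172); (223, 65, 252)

(72,75,99): 72²+75² = 10809 > 9801 = 99² → acute
(23,15,24): 15²+23² = 754 > 576 = 24² → acute
(273,146,273): 146²+273² = 95845 > 74529 = 273² → acute
(29,16,25): 16²+25² = 881 > 841 = 29² → acute
(170,195,172): 170²+172² = 58484 > 38025 = 195² → acute
(223,65,252): 65²+223² = 53954 < 63504 = 252² → obtuse
5 of the 6 are acute.

5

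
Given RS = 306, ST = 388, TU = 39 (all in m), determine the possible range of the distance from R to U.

The maximum is all hops collinear in one direction: 306 + 388 + 39 = 733.
The longest hop is 388; the others sum to 345. Folding the others back against it leaves at least 388 − 345 = 43.

43 ≤ RU ≤ 733 m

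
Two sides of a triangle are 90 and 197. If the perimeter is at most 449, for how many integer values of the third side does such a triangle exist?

55

Triangle inequality: 107 < x < 287. Perimeter ≤ 449 gives x ≤ 449 − 90 − 197 = 162.
So 107 < x ≤ 162; integers 108 through 162: 55 values.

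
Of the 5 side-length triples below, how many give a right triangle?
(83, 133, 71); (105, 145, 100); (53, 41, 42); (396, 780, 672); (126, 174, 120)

(83,133,71): 71²+83² = 11930 < 17689 = 133² → obtuse
(105,145,100): 100²+105² = 21025 = 145² → right
(53,41,42): 41²+42² = 3445 > 2809 = 53² → acute
(396,780,672): 396²+672² = 608400 = 780² → right
(126,174,120): 120²+126² = 30276 = 174² → right
3 of the 5 are right.

3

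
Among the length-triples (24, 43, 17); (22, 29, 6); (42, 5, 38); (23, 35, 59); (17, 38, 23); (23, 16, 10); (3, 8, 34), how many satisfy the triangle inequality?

3

(17,24,43): 17+24 ≤ 43 → not valid
(6,22,29): 6+22 ≤ 29 → not valid
(5,38,42): 5+38 > 42 → valid
(23,35,59): 23+35 ≤ 59 → not valid
(17,23,38): 17+23 > 38 → valid
(10,16,23): 10+16 > 23 → valid
(3,8,34): 3+8 ≤ 34 → not valid
3 of the 7 triples form a triangle.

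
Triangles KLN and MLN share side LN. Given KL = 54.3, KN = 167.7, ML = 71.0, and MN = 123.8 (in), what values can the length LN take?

From triangle KLN: |54.3 − 167.7| < LN < 54.3 + 167.7, i.e. 113.4 < LN < 222.0.
From triangle MLN: 52.8 < LN < 194.8.
Both must hold, so LN lies in the intersection.

113.4 < LN < 194.8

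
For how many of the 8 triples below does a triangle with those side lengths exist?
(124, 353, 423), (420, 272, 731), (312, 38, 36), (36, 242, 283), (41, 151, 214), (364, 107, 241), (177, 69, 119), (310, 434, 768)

(124,353,423): 124+353 > 423 → valid
(272,420,731): 272+420 ≤ 731 → not valid
(36,38,312): 36+38 ≤ 312 → not valid
(36,242,283): 36+242 ≤ 283 → not valid
(41,151,214): 41+151 ≤ 214 → not valid
(107,241,364): 107+241 ≤ 364 → not valid
(69,119,177): 69+119 > 177 → valid
(310,434,768): 310+434 ≤ 768 → not valid
2 of the 8 triples form a triangle.

2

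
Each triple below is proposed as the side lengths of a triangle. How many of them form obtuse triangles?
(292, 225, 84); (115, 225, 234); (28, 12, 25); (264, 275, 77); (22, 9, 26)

3

(292,225,84): 84²+225² = 57681 < 85264 = 292² → obtuse
(115,225,234): 115²+225² = 63850 > 54756 = 234² → acute
(28,12,25): 12²+25² = 769 < 784 = 28² → obtuse
(264,275,77): 77²+264² = 75625 = 275² → right
(22,9,26): 9²+22² = 565 < 676 = 26² → obtuse
3 of the 5 are obtuse.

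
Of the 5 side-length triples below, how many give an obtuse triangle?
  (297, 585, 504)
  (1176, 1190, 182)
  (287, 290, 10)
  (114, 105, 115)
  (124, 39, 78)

1

(297,585,504): 297²+504² = 342225 = 585² → right
(1176,1190,182): 182²+1176² = 1416100 = 1190² → right
(287,290,10): 10²+287² = 82469 < 84100 = 290² → obtuse
(114,105,115): 105²+114² = 24021 > 13225 = 115² → acute
(124,39,78): 39+78 ≤ 124, not a triangle
1 of the 5 is obtuse.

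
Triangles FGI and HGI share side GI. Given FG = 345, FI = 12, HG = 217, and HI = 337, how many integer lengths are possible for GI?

From triangle FGI: 333 < GI < 357.
From triangle HGI: 120 < GI < 554.
Intersection: 333 < GI < 357, so integers 334 through 356: 23 values.

23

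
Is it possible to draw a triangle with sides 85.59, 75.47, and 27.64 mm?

The longest side is 85.59, and the other two sum to 103.11.
Since 103.11 > 85.59, the triangle inequality holds.

Yes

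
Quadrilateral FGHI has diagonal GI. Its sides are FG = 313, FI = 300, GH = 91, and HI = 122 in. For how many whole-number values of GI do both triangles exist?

From triangle FGI: 13 < GI < 613.
From triangle HGI: 31 < GI < 213.
Intersection: 31 < GI < 213, so integers 32 through 212: 181 values.

181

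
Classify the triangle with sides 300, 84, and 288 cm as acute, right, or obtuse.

Compare the square of the longest side to the sum of squares of the other two: 84² + 288² = 90000 = 300².

right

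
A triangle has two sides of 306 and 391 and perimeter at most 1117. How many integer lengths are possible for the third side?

Triangle inequality: 85 < x < 697. Perimeter ≤ 1117 gives x ≤ 1117 − 306 − 391 = 420.
So 85 < x ≤ 420; integers 86 through 420: 335 values.

335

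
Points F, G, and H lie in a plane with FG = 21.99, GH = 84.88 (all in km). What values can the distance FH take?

By the triangle inequality, |21.99 − 84.88| ≤ FH ≤ 21.99 + 84.88.

62.89 ≤ FH ≤ 106.87 km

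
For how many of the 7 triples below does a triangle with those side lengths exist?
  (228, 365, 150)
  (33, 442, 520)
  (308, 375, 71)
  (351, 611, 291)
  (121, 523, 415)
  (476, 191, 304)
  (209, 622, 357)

(150,228,365): 150+228 > 365 → valid
(33,442,520): 33+442 ≤ 520 → not valid
(71,308,375): 71+308 > 375 → valid
(291,351,611): 291+351 > 611 → valid
(121,415,523): 121+415 > 523 → valid
(191,304,476): 191+304 > 476 → valid
(209,357,622): 209+357 ≤ 622 → not valid
5 of the 7 triples form a triangle.

5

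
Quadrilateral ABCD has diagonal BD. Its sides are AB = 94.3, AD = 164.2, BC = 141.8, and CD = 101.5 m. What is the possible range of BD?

69.9 < BD < 243.3

From triangle ABD: |94.3 − 164.2| < BD < 94.3 + 164.2, i.e. 69.9 < BD < 258.5.
From triangle CBD: 40.3 < BD < 243.3.
Both must hold, so BD lies in the intersection.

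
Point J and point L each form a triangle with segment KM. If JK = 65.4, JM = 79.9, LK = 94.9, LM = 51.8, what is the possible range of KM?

From triangle JKM: |65.4 − 79.9| < KM < 65.4 + 79.9, i.e. 14.5 < KM < 145.3.
From triangle LKM: 43.1 < KM < 146.7.
Both must hold, so KM lies in the intersection.

43.1 < KM < 145.3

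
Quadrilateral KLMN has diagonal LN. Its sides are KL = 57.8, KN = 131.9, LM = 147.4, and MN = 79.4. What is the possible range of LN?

74.1 < LN < 189.7

From triangle KLN: |57.8 − 131.9| < LN < 57.8 + 131.9, i.e. 74.1 < LN < 189.7.
From triangle MLN: 68.0 < LN < 226.8.
Both must hold, so LN lies in the intersection.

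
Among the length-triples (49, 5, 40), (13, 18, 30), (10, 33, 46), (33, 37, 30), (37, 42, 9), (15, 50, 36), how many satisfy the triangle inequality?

4

(5,40,49): 5+40 ≤ 49 → not valid
(13,18,30): 13+18 > 30 → valid
(10,33,46): 10+33 ≤ 46 → not valid
(30,33,37): 30+33 > 37 → valid
(9,37,42): 9+37 > 42 → valid
(15,36,50): 15+36 > 50 → valid
4 of the 6 triples form a triangle.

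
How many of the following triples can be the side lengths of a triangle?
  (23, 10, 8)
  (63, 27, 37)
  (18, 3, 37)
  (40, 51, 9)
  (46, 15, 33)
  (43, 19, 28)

3

(8,10,23): 8+10 ≤ 23 → not valid
(27,37,63): 27+37 > 63 → valid
(3,18,37): 3+18 ≤ 37 → not valid
(9,40,51): 9+40 ≤ 51 → not valid
(15,33,46): 15+33 > 46 → valid
(19,28,43): 19+28 > 43 → valid
3 of the 6 triples form a triangle.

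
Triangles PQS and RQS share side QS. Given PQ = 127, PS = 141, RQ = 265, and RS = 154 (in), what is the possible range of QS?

111 < QS < 268

From triangle PQS: |127 − 141| < QS < 127 + 141, i.e. 14 < QS < 268.
From triangle RQS: 111 < QS < 419.
Both must hold, so QS lies in the intersection.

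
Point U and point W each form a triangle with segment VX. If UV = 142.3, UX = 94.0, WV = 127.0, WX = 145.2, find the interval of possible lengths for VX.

From triangle UVX: |142.3 − 94.0| < VX < 142.3 + 94.0, i.e. 48.3 < VX < 236.3.
From triangle WVX: 18.2 < VX < 272.2.
Both must hold, so VX lies in the intersection.

48.3 < VX < 236.3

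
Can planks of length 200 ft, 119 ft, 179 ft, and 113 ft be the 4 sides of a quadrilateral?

A quadrilateral exists iff every side is shorter than the sum of the others — equivalently, the longest side is less than the sum of the rest.
Longest side 200 < 411 (sum of the remaining 3), so yes.

Yes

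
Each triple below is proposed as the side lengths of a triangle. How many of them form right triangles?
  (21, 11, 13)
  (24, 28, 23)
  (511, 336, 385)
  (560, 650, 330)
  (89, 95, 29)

(21,11,13): 11²+13² = 290 < 441 = 21² → obtuse
(24,28,23): 23²+24² = 1105 > 784 = 28² → acute
(511,336,385): 336²+385² = 261121 = 511² → right
(560,650,330): 330²+560² = 422500 = 650² → right
(89,95,29): 29²+89² = 8762 < 9025 = 95² → obtuse
2 of the 5 are right.

2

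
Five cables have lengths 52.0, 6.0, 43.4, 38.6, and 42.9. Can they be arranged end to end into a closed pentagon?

Yes

A pentagon exists iff every side is shorter than the sum of the others — equivalently, the longest side is less than the sum of the rest.
Longest side 52.0 < 130.9 (sum of the remaining 4), so yes.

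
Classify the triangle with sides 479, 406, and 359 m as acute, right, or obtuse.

Compare the square of the longest side to the sum of squares of the other two: 359² + 406² = 293717 > 229441 = 479².

acute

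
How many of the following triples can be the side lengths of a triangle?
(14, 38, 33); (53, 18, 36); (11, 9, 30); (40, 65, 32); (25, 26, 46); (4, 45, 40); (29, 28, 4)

5

(14,33,38): 14+33 > 38 → valid
(18,36,53): 18+36 > 53 → valid
(9,11,30): 9+11 ≤ 30 → not valid
(32,40,65): 32+40 > 65 → valid
(25,26,46): 25+26 > 46 → valid
(4,40,45): 4+40 ≤ 45 → not valid
(4,28,29): 4+28 > 29 → valid
5 of the 7 triples form a triangle.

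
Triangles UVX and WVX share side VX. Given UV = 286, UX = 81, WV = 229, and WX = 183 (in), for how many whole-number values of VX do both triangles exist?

161

From triangle UVX: 205 < VX < 367.
From triangle WVX: 46 < VX < 412.
Intersection: 205 < VX < 367, so integers 206 through 366: 161 values.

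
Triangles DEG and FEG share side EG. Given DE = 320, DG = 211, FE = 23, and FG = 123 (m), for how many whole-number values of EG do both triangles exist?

From triangle DEG: 109 < EG < 531.
From triangle FEG: 100 < EG < 146.
Intersection: 109 < EG < 146, so integers 110 through 145: 36 values.

36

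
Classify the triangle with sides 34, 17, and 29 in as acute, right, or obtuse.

obtuse

Compare the square of the longest side to the sum of squares of the other two: 17² + 29² = 1130 < 1156 = 34².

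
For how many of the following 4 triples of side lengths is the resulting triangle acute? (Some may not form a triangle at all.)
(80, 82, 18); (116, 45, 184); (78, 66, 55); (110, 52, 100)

(80,82,18): 18²+80² = 6724 = 82² → right
(116,45,184): 45+116 ≤ 184, not a triangle
(78,66,55): 55²+66² = 7381 > 6084 = 78² → acute
(110,52,100): 52²+100² = 12704 > 12100 = 110² → acute
2 of the 4 are acute.

2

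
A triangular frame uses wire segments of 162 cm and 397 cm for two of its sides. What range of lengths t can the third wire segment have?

By the triangle inequality, t must be less than 162 + 397 = 559 and greater than |162 − 397| = 235.

235 < t < 559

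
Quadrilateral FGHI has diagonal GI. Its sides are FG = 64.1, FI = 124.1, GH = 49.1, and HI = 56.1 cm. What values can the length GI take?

60.0 < GI < 105.2

From triangle FGI: |64.1 − 124.1| < GI < 64.1 + 124.1, i.e. 60.0 < GI < 188.2.
From triangle HGI: 7.0 < GI < 105.2.
Both must hold, so GI lies in the intersection.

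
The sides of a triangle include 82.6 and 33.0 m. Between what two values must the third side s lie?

By the triangle inequality, s must be less than 82.6 + 33.0 = 115.6 and greater than |82.6 − 33.0| = 49.6.

49.6 < s < 115.6 (m)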